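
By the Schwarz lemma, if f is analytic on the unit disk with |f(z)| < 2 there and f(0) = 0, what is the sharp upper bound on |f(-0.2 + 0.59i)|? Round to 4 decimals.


Step 1: g = f/2 maps D -> D with g(0) = 0, so by the Schwarz lemma |g(z)| <= |z|, i.e. |f(z)| <= 2|z|; this is sharp (f(z) = 2z).
Step 2: |z0|^2 = (-0.2)^2 + 0.59^2 = 0.3881
Step 3: |z0| = sqrt(0.3881) = 0.622977
Step 4: Best bound = 2 * |z0| = 2 * 0.622977 = 1.246

1.246


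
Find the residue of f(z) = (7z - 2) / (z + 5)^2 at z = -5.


Step 1: Pole of order 2 at z = -5
Step 2: Res = lim d/dz [(z + 5)^2 * f(z)] as z -> -5
Step 3: (z + 5)^2 * f(z) = 7z - 2
Step 4: d/dz[7z - 2] = 7

7


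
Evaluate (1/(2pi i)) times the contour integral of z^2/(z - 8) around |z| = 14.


Step 1: f(z) = z^2, a = 8 is inside |z| = 14
Step 2: By Cauchy integral formula: (1/(2pi*i)) * integral = f(a)
Step 3: f(8) = 8^2 = 64

64


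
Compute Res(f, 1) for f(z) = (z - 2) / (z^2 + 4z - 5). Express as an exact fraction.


Step 1: Q(z) = z^2 + 4z - 5 = (z - 1)(z + 5)
Step 2: Q'(z) = 2z + 4
Step 3: Q'(1) = 6, P(1) = -1
Step 4: Res = P(1)/Q'(1) = -1/6 = -1/6

-1/6


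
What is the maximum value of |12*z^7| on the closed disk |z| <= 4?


Step 1: On |z| = 4, |f(z)| = 12 * |z|^7 = 12 * 4^7
Step 2: By maximum modulus principle, maximum is on boundary.
Step 3: Maximum = 12 * 16384 = 196608

196608


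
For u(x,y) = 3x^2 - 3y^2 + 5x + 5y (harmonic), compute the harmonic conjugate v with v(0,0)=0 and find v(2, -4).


Step 1: v_x = -u_y = 6y - 5
Step 2: v_y = u_x = 6x + 5
Step 3: v = 6xy - 5x + 5y + C
Step 4: v(0,0) = 0 => C = 0
Step 5: v(2, -4) = -78

-78


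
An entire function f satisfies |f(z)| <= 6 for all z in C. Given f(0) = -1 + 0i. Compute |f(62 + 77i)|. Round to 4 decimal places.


Step 1: By Liouville's theorem, a bounded entire function is constant.
Step 2: f(z) = f(0) = -1 + 0i for all z.
Step 3: |f(w)| = |-1 + 0i| = sqrt(1 + 0)
Step 4: = 1.0

1.0


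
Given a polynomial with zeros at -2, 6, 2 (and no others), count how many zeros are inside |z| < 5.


Step 1: Check each root:
  z = -2: |-2| = 2 < 5
  z = 6: |6| = 6 >= 5
  z = 2: |2| = 2 < 5
Step 2: Count = 2

2


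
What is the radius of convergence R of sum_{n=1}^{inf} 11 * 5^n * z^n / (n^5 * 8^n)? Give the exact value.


Step 1: General term a_n = 11 * 5^n / (n^5 * 8^n)
Step 2: By the root test, |a_n|^(1/n) = 11^(1/n) * 5 / (n^(5/n) * 8) -> 5/8 as n -> infinity (since 11^(1/n) -> 1 and n^(5/n) -> 1)
Step 3: R = 1/lim|a_n|^(1/n) = 8/5

8/5


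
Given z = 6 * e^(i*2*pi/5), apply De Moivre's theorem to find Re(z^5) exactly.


Step 1: By De Moivre's theorem, z^5 = 6^5 * e^(i*5*2*pi/5) = 7776 * (cos(2*pi) + i*sin(2*pi))
Step 2: |z|^5 = 6^5 = 7776
Step 3: Reduce the angle mod 2*pi: 2*pi - 2*pi = 0
Step 4: cos(0) = 1
Step 5: Re(z^5) = 7776 * 1 = 7776

7776


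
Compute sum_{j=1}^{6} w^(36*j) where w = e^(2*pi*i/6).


Step 1: The sum sum_{j=1}^{n} w^(k*j) equals n if n | k, else 0.
Step 2: Here n = 6, k = 36
Step 3: Does n divide k? 6 | 36 -> True
Step 4: Sum = 6

6


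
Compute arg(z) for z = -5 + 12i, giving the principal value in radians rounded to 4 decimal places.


Step 1: z = -5 + 12i
Step 2: arg(z) = atan2(12, -5)
Step 3: arg(z) = 1.9656

1.9656


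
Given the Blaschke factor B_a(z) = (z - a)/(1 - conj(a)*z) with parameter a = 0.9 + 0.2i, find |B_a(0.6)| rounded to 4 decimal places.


Step 1: Numerator z0 - a = 0.6 - (0.9 + 0.2i) = -0.3 - 0.2i
Step 2: Denominator 1 - conj(a)*z0 = 1 - (0.9 - 0.2i)*0.6 = 0.46 + 0.12i
Step 3: |z0 - a|^2 = (-0.3)^2 + (-0.2)^2 = 0.13; |1 - conj(a)*z0|^2 = 0.46^2 + 0.12^2 = 0.226
Step 4: |B_a(0.6)| = sqrt(0.13 / 0.226) = sqrt(0.575221)
Step 5: = 0.7584

0.7584


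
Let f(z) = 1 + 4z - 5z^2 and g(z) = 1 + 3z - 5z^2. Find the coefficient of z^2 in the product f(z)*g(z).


Step 1: z^2 term in f*g comes from: (1)*(-5z^2) + (4z)*(3z) + (-5z^2)*(1)
Step 2: = -5 + 12 - 5
Step 3: = 2

2


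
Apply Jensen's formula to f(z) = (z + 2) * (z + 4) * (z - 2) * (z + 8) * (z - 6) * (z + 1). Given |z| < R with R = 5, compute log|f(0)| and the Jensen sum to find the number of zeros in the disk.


Jensen's formula: (1/2pi)*integral log|f(Re^it)|dt = log|f(0)| + sum_{|a_k|<R} log(R/|a_k|)
Step 1: f(0) = 2 * 4 * (-2) * 8 * (-6) * 1 = 768
Step 2: log|f(0)| = log|-2| + log|-4| + log|2| + log|-8| + log|6| + log|-1| = 6.6438
Step 3: Zeros inside |z| < 5: -2, -4, 2, -1
Step 4: Jensen sum = log(5/2) + log(5/4) + log(5/2) + log(5/1) = 3.6652
Step 5: n(R) = number of terms in the Jensen sum = count of zeros inside |z| < 5 = 4

4


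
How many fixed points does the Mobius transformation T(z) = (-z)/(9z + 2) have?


Step 1: Fixed points satisfy T(z) = z
Step 2: 9z^2 + 3z = 0
Step 3: Discriminant = 3^2 - 4*9*0 = 9
Step 4: Number of fixed points = 2

2


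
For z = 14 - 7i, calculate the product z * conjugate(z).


Step 1: conj(z) = 14 + 7i
Step 2: z * conj(z) = 14^2 + (-7)^2
Step 3: = 196 + 49 = 245

245


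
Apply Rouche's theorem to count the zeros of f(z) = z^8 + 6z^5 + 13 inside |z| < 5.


Step 1: On |z| = 5 the three terms have sizes |z^8| = 5^8 = 390625, |6z^5| = 6*5^5 = 18750, |13| = 13
Step 2: The dominant term is g(z) = z^8; let h(z) = 6z^5 + 13 so f = g + h
Step 3: On |z| = 5: |g| = 390625 and |h| <= 18750 + 13 = 18763
Step 4: Since 390625 > 18763, |h| < |g| on |z| = 5, so by Rouche f has the same number of zeros as g inside |z| < 5
Step 5: g(z) = z^8 has 8 zeros (all at the origin) inside |z| < 5. Answer = 8

8


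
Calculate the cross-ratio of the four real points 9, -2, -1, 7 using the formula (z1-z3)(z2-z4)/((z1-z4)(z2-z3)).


Step 1: (z1-z3)(z2-z4) = 10 * (-9) = -90
Step 2: (z1-z4)(z2-z3) = 2 * (-1) = -2
Step 3: Cross-ratio = 90/2 = 45

45


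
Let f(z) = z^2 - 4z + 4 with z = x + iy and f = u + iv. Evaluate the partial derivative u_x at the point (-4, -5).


Step 1: f(z) = (x+iy)^2 - 4(x+iy) + 4
Step 2: u = (x^2 - y^2) - 4x + 4
Step 3: u_x = 2x - 4
Step 4: At (-4, -5): u_x = -8 - 4 = -12

-12


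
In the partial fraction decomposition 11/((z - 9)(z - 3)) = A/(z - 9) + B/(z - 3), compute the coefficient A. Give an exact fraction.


Step 1: Multiply both sides by (z - 9) and set z = 9
Step 2: A = 11 / (9 - 3)
Step 3: A = 11 / 6
Step 4: A = 11/6

11/6


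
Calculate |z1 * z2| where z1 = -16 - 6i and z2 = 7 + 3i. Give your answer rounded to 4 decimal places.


Step 1: |z1| = sqrt((-16)^2 + (-6)^2) = sqrt(292)
Step 2: |z2| = sqrt(7^2 + 3^2) = sqrt(58)
Step 3: |z1*z2| = |z1|*|z2| = sqrt(292) * sqrt(58) = sqrt(292 * 58) = sqrt(16936)
Step 4: = 130.1384

130.1384


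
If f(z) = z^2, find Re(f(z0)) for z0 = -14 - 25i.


Step 1: z0 = -14 - 25i
Step 2: z0^2 = (-14)^2 - (-25)^2 + 700i
Step 3: real part = 196 - 625 = -429

-429


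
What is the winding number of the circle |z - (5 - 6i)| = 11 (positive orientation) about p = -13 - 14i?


Step 1: Center c = (5, -6), radius = 11
Step 2: |p - c|^2 = (-18)^2 + (-8)^2 = 388
Step 3: r^2 = 121
Step 4: |p-c| > r so winding number = 0

0


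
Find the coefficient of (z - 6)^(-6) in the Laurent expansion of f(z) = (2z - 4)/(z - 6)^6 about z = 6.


Step 1: Write the numerator in powers of (z - 6): 2z - 4 = 2(z - 6) + (2*6 - 4) = 2(z - 6) + 8
Step 2: Divide by (z - 6)^6: f(z) = 8(z - 6)^(-6) + 2(z - 6)^(-5)
Step 3: This finite sum is the Laurent series of f about z = 6.
Step 4: Coefficient of (z - 6)^(-6) = 2*6 - 4 = 8

8


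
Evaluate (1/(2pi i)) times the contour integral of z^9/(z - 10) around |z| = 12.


Step 1: f(z) = z^9, a = 10 is inside |z| = 12
Step 2: By Cauchy integral formula: (1/(2pi*i)) * integral = f(a)
Step 3: f(10) = 10^9 = 1000000000

1000000000


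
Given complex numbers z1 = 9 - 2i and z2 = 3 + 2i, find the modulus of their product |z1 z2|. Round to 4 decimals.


Step 1: |z1| = sqrt(9^2 + (-2)^2) = sqrt(85)
Step 2: |z2| = sqrt(3^2 + 2^2) = sqrt(13)
Step 3: |z1*z2| = |z1|*|z2| = sqrt(85) * sqrt(13) = sqrt(85 * 13) = sqrt(1105)
Step 4: = 33.2415

33.2415


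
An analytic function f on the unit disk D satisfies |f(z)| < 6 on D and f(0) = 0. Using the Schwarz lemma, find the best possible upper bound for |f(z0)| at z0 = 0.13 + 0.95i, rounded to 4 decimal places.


Step 1: g = f/6 maps D -> D with g(0) = 0, so by the Schwarz lemma |g(z)| <= |z|, i.e. |f(z)| <= 6|z|; this is sharp (f(z) = 6z).
Step 2: |z0|^2 = 0.13^2 + 0.95^2 = 0.9194
Step 3: |z0| = sqrt(0.9194) = 0.958853
Step 4: Best bound = 6 * |z0| = 6 * 0.958853 = 5.7531

5.7531


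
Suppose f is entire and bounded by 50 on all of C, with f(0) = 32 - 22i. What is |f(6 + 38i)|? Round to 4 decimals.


Step 1: By Liouville's theorem, a bounded entire function is constant.
Step 2: f(z) = f(0) = 32 - 22i for all z.
Step 3: |f(w)| = |32 - 22i| = sqrt(1024 + 484)
Step 4: = 38.833

38.833


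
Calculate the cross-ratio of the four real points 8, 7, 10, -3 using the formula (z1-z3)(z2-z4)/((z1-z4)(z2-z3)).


Step 1: (z1-z3)(z2-z4) = (-2) * 10 = -20
Step 2: (z1-z4)(z2-z3) = 11 * (-3) = -33
Step 3: Cross-ratio = 20/33 = 20/33

20/33


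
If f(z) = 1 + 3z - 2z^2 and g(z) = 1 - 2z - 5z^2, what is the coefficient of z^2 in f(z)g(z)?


Step 1: z^2 term in f*g comes from: (1)*(-5z^2) + (3z)*(-2z) + (-2z^2)*(1)
Step 2: = -5 - 6 - 2
Step 3: = -13

-13


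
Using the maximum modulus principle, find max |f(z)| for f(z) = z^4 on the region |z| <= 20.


Step 1: On |z| = 20, |f(z)| = |z|^4 = 20^4
Step 2: By maximum modulus principle, maximum is on boundary.
Step 3: Maximum = 160000 = 160000

160000


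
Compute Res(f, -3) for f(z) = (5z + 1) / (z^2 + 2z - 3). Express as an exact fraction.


Step 1: Q(z) = z^2 + 2z - 3 = (z + 3)(z - 1)
Step 2: Q'(z) = 2z + 2
Step 3: Q'(-3) = -4, P(-3) = -14
Step 4: Res = P(-3)/Q'(-3) = -14/(-4) = 7/2

7/2


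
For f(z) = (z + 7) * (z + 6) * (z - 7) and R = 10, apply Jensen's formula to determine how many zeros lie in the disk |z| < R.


Jensen's formula: (1/2pi)*integral log|f(Re^it)|dt = log|f(0)| + sum_{|a_k|<R} log(R/|a_k|)
Step 1: f(0) = 7 * 6 * (-7) = -294
Step 2: log|f(0)| = log|-7| + log|-6| + log|7| = 5.6836
Step 3: Zeros inside |z| < 10: -7, -6, 7
Step 4: Jensen sum = log(10/7) + log(10/6) + log(10/7) = 1.2242
Step 5: n(R) = number of terms in the Jensen sum = count of zeros inside |z| < 10 = 3

3


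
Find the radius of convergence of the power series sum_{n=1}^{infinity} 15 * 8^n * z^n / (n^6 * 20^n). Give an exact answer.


Step 1: General term a_n = 15 * 8^n / (n^6 * 20^n)
Step 2: By the root test, |a_n|^(1/n) = 15^(1/n) * 8 / (n^(6/n) * 20) -> 8/20 as n -> infinity (since 15^(1/n) -> 1 and n^(6/n) -> 1)
Step 3: R = 1/lim|a_n|^(1/n) = 20/8 = 5/2

5/2


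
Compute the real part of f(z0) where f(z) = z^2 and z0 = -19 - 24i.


Step 1: z0 = -19 - 24i
Step 2: z0^2 = (-19)^2 - (-24)^2 + 912i
Step 3: real part = 361 - 576 = -215

-215


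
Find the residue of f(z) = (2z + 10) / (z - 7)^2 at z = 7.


Step 1: Pole of order 2 at z = 7
Step 2: Res = lim d/dz [(z - 7)^2 * f(z)] as z -> 7
Step 3: (z - 7)^2 * f(z) = 2z + 10
Step 4: d/dz[2z + 10] = 2

2


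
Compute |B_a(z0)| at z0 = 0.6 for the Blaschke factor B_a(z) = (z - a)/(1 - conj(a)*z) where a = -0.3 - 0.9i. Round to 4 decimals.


Step 1: Numerator z0 - a = 0.6 - (-0.3 - 0.9i) = 0.9 + 0.9i
Step 2: Denominator 1 - conj(a)*z0 = 1 - (-0.3 + 0.9i)*0.6 = 1.18 - 0.54i
Step 3: |z0 - a|^2 = 0.9^2 + 0.9^2 = 1.62; |1 - conj(a)*z0|^2 = 1.18^2 + (-0.54)^2 = 1.684
Step 4: |B_a(0.6)| = sqrt(1.62 / 1.684) = sqrt(0.961995)
Step 5: = 0.9808

0.9808


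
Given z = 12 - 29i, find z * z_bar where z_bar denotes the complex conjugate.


Step 1: conj(z) = 12 + 29i
Step 2: z * conj(z) = 12^2 + (-29)^2
Step 3: = 144 + 841 = 985

985


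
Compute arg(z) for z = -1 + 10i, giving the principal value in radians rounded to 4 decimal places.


Step 1: z = -1 + 10i
Step 2: arg(z) = atan2(10, -1)
Step 3: arg(z) = 1.6705

1.6705


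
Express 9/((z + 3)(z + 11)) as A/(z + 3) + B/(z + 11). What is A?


Step 1: Multiply both sides by (z + 3) and set z = -3
Step 2: A = 9 / (-3 + 11)
Step 3: A = 9 / 8
Step 4: A = 9/8

9/8


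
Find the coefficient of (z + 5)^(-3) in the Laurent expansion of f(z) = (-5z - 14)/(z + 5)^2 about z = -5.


Step 1: Write the numerator in powers of (z + 5): -5z - 14 = -5(z + 5) + (-5*(-5) - 14) = -5(z + 5) + 11
Step 2: Divide by (z + 5)^2: f(z) = 11(z + 5)^(-2) - 5(z + 5)^(-1)
Step 3: This finite sum is the Laurent series of f about z = -5.
Step 4: Only the powers -2 and -1 appear, so the coefficient of (z + 5)^(-3) = 0

0


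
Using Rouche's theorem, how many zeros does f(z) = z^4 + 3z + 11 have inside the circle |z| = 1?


Step 1: On |z| = 1 the three terms have sizes |z^4| = 1^4 = 1, |3z| = 3*1 = 3, |11| = 11
Step 2: The dominant term is g(z) = 11; let h(z) = z^4 + 3z so f = g + h
Step 3: On |z| = 1: |g| = 11 and |h| <= 1 + 3 = 4
Step 4: Since 11 > 4, |h| < |g| on |z| = 1, so by Rouche f has the same number of zeros as g inside |z| < 1
Step 5: g(z) = 11 is a nonzero constant with no zeros inside |z| < 1. Answer = 0

0


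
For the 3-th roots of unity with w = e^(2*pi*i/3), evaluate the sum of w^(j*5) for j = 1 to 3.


Step 1: The sum sum_{j=1}^{n} w^(k*j) equals n if n | k, else 0.
Step 2: Here n = 3, k = 5
Step 3: Does n divide k? 3 | 5 -> False
Step 4: Sum = 0

0


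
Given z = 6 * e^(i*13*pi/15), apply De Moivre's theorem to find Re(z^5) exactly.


Step 1: By De Moivre's theorem, z^5 = 6^5 * e^(i*5*13*pi/15) = 7776 * (cos(13*pi/3) + i*sin(13*pi/3))
Step 2: |z|^5 = 6^5 = 7776
Step 3: Reduce the angle mod 2*pi: 13*pi/3 - 4*pi = pi/3
Step 4: cos(pi/3) = 1/2
Step 5: Re(z^5) = 7776 * 1/2 = 3888

3888


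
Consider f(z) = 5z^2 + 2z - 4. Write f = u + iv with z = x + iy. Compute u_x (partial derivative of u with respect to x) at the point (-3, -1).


Step 1: f(z) = 5(x+iy)^2 + 2(x+iy) - 4
Step 2: u = 5(x^2 - y^2) + 2x - 4
Step 3: u_x = 10x + 2
Step 4: At (-3, -1): u_x = -30 + 2 = -28

-28


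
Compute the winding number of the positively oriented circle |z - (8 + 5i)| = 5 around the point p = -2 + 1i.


Step 1: Center c = (8, 5), radius = 5
Step 2: |p - c|^2 = (-10)^2 + (-4)^2 = 116
Step 3: r^2 = 25
Step 4: |p-c| > r so winding number = 0

0


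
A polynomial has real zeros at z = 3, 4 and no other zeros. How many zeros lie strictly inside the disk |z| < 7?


Step 1: Check each root:
  z = 3: |3| = 3 < 7
  z = 4: |4| = 4 < 7
Step 2: Count = 2

2


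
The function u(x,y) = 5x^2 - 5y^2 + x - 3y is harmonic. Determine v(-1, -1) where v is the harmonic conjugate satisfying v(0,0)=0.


Step 1: v_x = -u_y = 10y + 3
Step 2: v_y = u_x = 10x + 1
Step 3: v = 10xy + 3x + y + C
Step 4: v(0,0) = 0 => C = 0
Step 5: v(-1, -1) = 6

6


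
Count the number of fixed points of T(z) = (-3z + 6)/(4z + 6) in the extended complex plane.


Step 1: Fixed points satisfy T(z) = z
Step 2: 4z^2 + 9z - 6 = 0
Step 3: Discriminant = 9^2 - 4*4*(-6) = 177
Step 4: Number of fixed points = 2

2


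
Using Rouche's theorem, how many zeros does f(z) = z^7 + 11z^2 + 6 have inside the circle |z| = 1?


Step 1: On |z| = 1 the three terms have sizes |z^7| = 1^7 = 1, |11z^2| = 11*1^2 = 11, |6| = 6
Step 2: The dominant term is g(z) = 11z^2; let h(z) = z^7 + 6 so f = g + h
Step 3: On |z| = 1: |g| = 11 and |h| <= 1 + 6 = 7
Step 4: Since 11 > 7, |h| < |g| on |z| = 1, so by Rouche f has the same number of zeros as g inside |z| < 1
Step 5: g(z) = 11z^2 has 2 zeros (at the origin, multiplicity 2) inside |z| < 1. Answer = 2

2


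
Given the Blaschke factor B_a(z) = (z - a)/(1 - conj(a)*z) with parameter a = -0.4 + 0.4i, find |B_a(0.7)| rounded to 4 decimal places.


Step 1: Numerator z0 - a = 0.7 - (-0.4 + 0.4i) = 1.1 - 0.4i
Step 2: Denominator 1 - conj(a)*z0 = 1 - (-0.4 - 0.4i)*0.7 = 1.28 + 0.28i
Step 3: |z0 - a|^2 = 1.1^2 + (-0.4)^2 = 1.37; |1 - conj(a)*z0|^2 = 1.28^2 + 0.28^2 = 1.7168
Step 4: |B_a(0.7)| = sqrt(1.37 / 1.7168) = sqrt(0.797996)
Step 5: = 0.8933

0.8933


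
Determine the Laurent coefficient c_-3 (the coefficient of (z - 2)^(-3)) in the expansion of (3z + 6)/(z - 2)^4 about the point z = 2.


Step 1: Write the numerator in powers of (z - 2): 3z + 6 = 3(z - 2) + (3*2 + 6) = 3(z - 2) + 12
Step 2: Divide by (z - 2)^4: f(z) = 12(z - 2)^(-4) + 3(z - 2)^(-3)
Step 3: This finite sum is the Laurent series of f about z = 2.
Step 4: Coefficient of (z - 2)^(-3) = coefficient of (z - 2) in the re-centred numerator = 3

3


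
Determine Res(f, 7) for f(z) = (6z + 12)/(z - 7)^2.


Step 1: Pole of order 2 at z = 7
Step 2: Res = lim d/dz [(z - 7)^2 * f(z)] as z -> 7
Step 3: (z - 7)^2 * f(z) = 6z + 12
Step 4: d/dz[6z + 12] = 6

6


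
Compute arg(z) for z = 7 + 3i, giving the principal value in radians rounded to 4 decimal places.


Step 1: z = 7 + 3i
Step 2: arg(z) = atan2(3, 7)
Step 3: arg(z) = 0.4049

0.4049


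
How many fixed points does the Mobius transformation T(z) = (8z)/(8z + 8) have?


Step 1: Fixed points satisfy T(z) = z
Step 2: 8z^2 = 0
Step 3: Discriminant = 0^2 - 4*8*0 = 0
Step 4: Number of fixed points = 1

1


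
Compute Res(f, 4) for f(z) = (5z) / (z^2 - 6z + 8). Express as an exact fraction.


Step 1: Q(z) = z^2 - 6z + 8 = (z - 4)(z - 2)
Step 2: Q'(z) = 2z - 6
Step 3: Q'(4) = 2, P(4) = 20
Step 4: Res = P(4)/Q'(4) = 20/2 = 10

10


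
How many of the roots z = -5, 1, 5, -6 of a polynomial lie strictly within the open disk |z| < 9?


Step 1: Check each root:
  z = -5: |-5| = 5 < 9
  z = 1: |1| = 1 < 9
  z = 5: |5| = 5 < 9
  z = -6: |-6| = 6 < 9
Step 2: Count = 4

4


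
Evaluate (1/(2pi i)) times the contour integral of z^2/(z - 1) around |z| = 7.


Step 1: f(z) = z^2, a = 1 is inside |z| = 7
Step 2: By Cauchy integral formula: (1/(2pi*i)) * integral = f(a)
Step 3: f(1) = 1^2 = 1

1


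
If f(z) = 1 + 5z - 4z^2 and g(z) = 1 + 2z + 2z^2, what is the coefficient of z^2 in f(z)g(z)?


Step 1: z^2 term in f*g comes from: (1)*(2z^2) + (5z)*(2z) + (-4z^2)*(1)
Step 2: = 2 + 10 - 4
Step 3: = 8

8


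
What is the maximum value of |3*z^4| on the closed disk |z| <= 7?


Step 1: On |z| = 7, |f(z)| = 3 * |z|^4 = 3 * 7^4
Step 2: By maximum modulus principle, maximum is on boundary.
Step 3: Maximum = 3 * 2401 = 7203

7203


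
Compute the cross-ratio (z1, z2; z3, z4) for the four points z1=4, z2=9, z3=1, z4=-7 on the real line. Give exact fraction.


Step 1: (z1-z3)(z2-z4) = 3 * 16 = 48
Step 2: (z1-z4)(z2-z3) = 11 * 8 = 88
Step 3: Cross-ratio = 48/88 = 6/11

6/11


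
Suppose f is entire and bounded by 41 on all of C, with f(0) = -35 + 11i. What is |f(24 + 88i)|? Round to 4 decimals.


Step 1: By Liouville's theorem, a bounded entire function is constant.
Step 2: f(z) = f(0) = -35 + 11i for all z.
Step 3: |f(w)| = |-35 + 11i| = sqrt(1225 + 121)
Step 4: = 36.6879

36.6879


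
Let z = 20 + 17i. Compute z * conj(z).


Step 1: conj(z) = 20 - 17i
Step 2: z * conj(z) = 20^2 + 17^2
Step 3: = 400 + 289 = 689

689


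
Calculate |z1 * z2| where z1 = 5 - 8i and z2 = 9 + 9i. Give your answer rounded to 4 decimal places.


Step 1: |z1| = sqrt(5^2 + (-8)^2) = sqrt(89)
Step 2: |z2| = sqrt(9^2 + 9^2) = sqrt(162)
Step 3: |z1*z2| = |z1|*|z2| = sqrt(89) * sqrt(162) = sqrt(89 * 162) = sqrt(14418)
Step 4: = 120.075

120.075


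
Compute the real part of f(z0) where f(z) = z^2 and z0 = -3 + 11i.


Step 1: z0 = -3 + 11i
Step 2: z0^2 = (-3)^2 - 11^2 - 66i
Step 3: real part = 9 - 121 = -112

-112


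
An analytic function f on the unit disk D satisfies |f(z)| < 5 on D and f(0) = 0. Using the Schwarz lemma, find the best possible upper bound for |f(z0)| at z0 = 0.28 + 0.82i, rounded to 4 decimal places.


Step 1: g = f/5 maps D -> D with g(0) = 0, so by the Schwarz lemma |g(z)| <= |z|, i.e. |f(z)| <= 5|z|; this is sharp (f(z) = 5z).
Step 2: |z0|^2 = 0.28^2 + 0.82^2 = 0.7508
Step 3: |z0| = sqrt(0.7508) = 0.866487
Step 4: Best bound = 5 * |z0| = 5 * 0.866487 = 4.3324

4.3324


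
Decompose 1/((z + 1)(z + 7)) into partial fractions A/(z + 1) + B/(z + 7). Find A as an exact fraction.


Step 1: Multiply both sides by (z + 1) and set z = -1
Step 2: A = 1 / (-1 + 7)
Step 3: A = 1 / 6
Step 4: A = 1/6

1/6


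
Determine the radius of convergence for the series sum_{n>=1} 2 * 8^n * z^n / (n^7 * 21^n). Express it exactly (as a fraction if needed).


Step 1: General term a_n = 2 * 8^n / (n^7 * 21^n)
Step 2: By the root test, |a_n|^(1/n) = 2^(1/n) * 8 / (n^(7/n) * 21) -> 8/21 as n -> infinity (since 2^(1/n) -> 1 and n^(7/n) -> 1)
Step 3: R = 1/lim|a_n|^(1/n) = 21/8

21/8


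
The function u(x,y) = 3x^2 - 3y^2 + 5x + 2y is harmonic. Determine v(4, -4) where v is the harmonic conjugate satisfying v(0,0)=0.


Step 1: v_x = -u_y = 6y - 2
Step 2: v_y = u_x = 6x + 5
Step 3: v = 6xy - 2x + 5y + C
Step 4: v(0,0) = 0 => C = 0
Step 5: v(4, -4) = -124

-124


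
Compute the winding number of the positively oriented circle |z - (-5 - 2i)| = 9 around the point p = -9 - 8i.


Step 1: Center c = (-5, -2), radius = 9
Step 2: |p - c|^2 = (-4)^2 + (-6)^2 = 52
Step 3: r^2 = 81
Step 4: |p-c| < r so winding number = 1

1


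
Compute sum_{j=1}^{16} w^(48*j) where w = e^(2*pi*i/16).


Step 1: The sum sum_{j=1}^{n} w^(k*j) equals n if n | k, else 0.
Step 2: Here n = 16, k = 48
Step 3: Does n divide k? 16 | 48 -> True
Step 4: Sum = 16

16


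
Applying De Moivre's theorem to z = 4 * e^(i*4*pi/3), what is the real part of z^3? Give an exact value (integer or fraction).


Step 1: By De Moivre's theorem, z^3 = 4^3 * e^(i*3*4*pi/3) = 64 * (cos(4*pi) + i*sin(4*pi))
Step 2: |z|^3 = 4^3 = 64
Step 3: Reduce the angle mod 2*pi: 4*pi - 4*pi = 0
Step 4: cos(0) = 1
Step 5: Re(z^3) = 64 * 1 = 64

64


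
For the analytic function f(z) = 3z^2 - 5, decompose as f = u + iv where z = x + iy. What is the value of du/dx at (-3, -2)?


Step 1: f(z) = 3(x+iy)^2 - 5
Step 2: u = 3(x^2 - y^2) - 5
Step 3: u_x = 6x + 0
Step 4: At (-3, -2): u_x = -18 + 0 = -18

-18


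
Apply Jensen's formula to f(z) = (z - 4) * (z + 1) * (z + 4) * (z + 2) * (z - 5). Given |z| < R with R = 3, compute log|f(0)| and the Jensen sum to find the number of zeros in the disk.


Jensen's formula: (1/2pi)*integral log|f(Re^it)|dt = log|f(0)| + sum_{|a_k|<R} log(R/|a_k|)
Step 1: f(0) = (-4) * 1 * 4 * 2 * (-5) = 160
Step 2: log|f(0)| = log|4| + log|-1| + log|-4| + log|-2| + log|5| = 5.0752
Step 3: Zeros inside |z| < 3: -1, -2
Step 4: Jensen sum = log(3/1) + log(3/2) = 1.5041
Step 5: n(R) = number of terms in the Jensen sum = count of zeros inside |z| < 3 = 2

2


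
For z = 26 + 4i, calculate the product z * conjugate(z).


Step 1: conj(z) = 26 - 4i
Step 2: z * conj(z) = 26^2 + 4^2
Step 3: = 676 + 16 = 692

692


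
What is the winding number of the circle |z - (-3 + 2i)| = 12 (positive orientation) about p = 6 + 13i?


Step 1: Center c = (-3, 2), radius = 12
Step 2: |p - c|^2 = 9^2 + 11^2 = 202
Step 3: r^2 = 144
Step 4: |p-c| > r so winding number = 0

0


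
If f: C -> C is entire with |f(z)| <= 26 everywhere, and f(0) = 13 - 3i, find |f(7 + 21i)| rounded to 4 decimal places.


Step 1: By Liouville's theorem, a bounded entire function is constant.
Step 2: f(z) = f(0) = 13 - 3i for all z.
Step 3: |f(w)| = |13 - 3i| = sqrt(169 + 9)
Step 4: = 13.3417

13.3417


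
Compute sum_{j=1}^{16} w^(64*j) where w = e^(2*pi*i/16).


Step 1: The sum sum_{j=1}^{n} w^(k*j) equals n if n | k, else 0.
Step 2: Here n = 16, k = 64
Step 3: Does n divide k? 16 | 64 -> True
Step 4: Sum = 16

16


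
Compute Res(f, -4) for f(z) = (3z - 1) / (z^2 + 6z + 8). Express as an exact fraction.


Step 1: Q(z) = z^2 + 6z + 8 = (z + 4)(z + 2)
Step 2: Q'(z) = 2z + 6
Step 3: Q'(-4) = -2, P(-4) = -13
Step 4: Res = P(-4)/Q'(-4) = -13/(-2) = 13/2

13/2


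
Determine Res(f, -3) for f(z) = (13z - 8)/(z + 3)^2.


Step 1: Pole of order 2 at z = -3
Step 2: Res = lim d/dz [(z + 3)^2 * f(z)] as z -> -3
Step 3: (z + 3)^2 * f(z) = 13z - 8
Step 4: d/dz[13z - 8] = 13

13


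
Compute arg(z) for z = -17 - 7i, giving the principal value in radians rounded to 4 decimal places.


Step 1: z = -17 - 7i
Step 2: arg(z) = atan2(-7, -17)
Step 3: arg(z) = -2.751

-2.751


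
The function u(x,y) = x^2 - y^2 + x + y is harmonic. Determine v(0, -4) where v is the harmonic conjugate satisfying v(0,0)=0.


Step 1: v_x = -u_y = 2y - 1
Step 2: v_y = u_x = 2x + 1
Step 3: v = 2xy - x + y + C
Step 4: v(0,0) = 0 => C = 0
Step 5: v(0, -4) = -4

-4


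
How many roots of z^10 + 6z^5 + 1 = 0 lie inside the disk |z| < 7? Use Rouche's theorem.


Step 1: On |z| = 7 the three terms have sizes |z^10| = 7^10 = 282475249, |6z^5| = 6*7^5 = 100842, |1| = 1
Step 2: The dominant term is g(z) = z^10; let h(z) = 6z^5 + 1 so f = g + h
Step 3: On |z| = 7: |g| = 282475249 and |h| <= 100842 + 1 = 100843
Step 4: Since 282475249 > 100843, |h| < |g| on |z| = 7, so by Rouche f has the same number of zeros as g inside |z| < 7
Step 5: g(z) = z^10 has 10 zeros (all at the origin) inside |z| < 7. Answer = 10

10


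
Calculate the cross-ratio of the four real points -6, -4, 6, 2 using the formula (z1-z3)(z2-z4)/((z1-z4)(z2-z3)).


Step 1: (z1-z3)(z2-z4) = (-12) * (-6) = 72
Step 2: (z1-z4)(z2-z3) = (-8) * (-10) = 80
Step 3: Cross-ratio = 72/80 = 9/10

9/10


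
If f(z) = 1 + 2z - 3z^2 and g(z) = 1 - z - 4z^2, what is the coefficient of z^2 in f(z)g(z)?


Step 1: z^2 term in f*g comes from: (1)*(-4z^2) + (2z)*(-z) + (-3z^2)*(1)
Step 2: = -4 - 2 - 3
Step 3: = -9

-9


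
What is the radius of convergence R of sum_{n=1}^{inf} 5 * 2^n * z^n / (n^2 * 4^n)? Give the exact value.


Step 1: General term a_n = 5 * 2^n / (n^2 * 4^n)
Step 2: By the root test, |a_n|^(1/n) = 5^(1/n) * 2 / (n^(2/n) * 4) -> 2/4 as n -> infinity (since 5^(1/n) -> 1 and n^(2/n) -> 1)
Step 3: R = 1/lim|a_n|^(1/n) = 4/2 = 2

2


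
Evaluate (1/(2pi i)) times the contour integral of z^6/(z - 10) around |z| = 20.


Step 1: f(z) = z^6, a = 10 is inside |z| = 20
Step 2: By Cauchy integral formula: (1/(2pi*i)) * integral = f(a)
Step 3: f(10) = 10^6 = 1000000

1000000


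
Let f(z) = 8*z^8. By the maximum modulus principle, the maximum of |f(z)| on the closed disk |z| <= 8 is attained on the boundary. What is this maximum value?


Step 1: On |z| = 8, |f(z)| = 8 * |z|^8 = 8 * 8^8
Step 2: By maximum modulus principle, maximum is on boundary.
Step 3: Maximum = 8 * 16777216 = 134217728

134217728


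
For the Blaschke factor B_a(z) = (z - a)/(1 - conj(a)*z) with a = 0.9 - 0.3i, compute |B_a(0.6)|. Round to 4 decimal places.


Step 1: Numerator z0 - a = 0.6 - (0.9 - 0.3i) = -0.3 + 0.3i
Step 2: Denominator 1 - conj(a)*z0 = 1 - (0.9 + 0.3i)*0.6 = 0.46 - 0.18i
Step 3: |z0 - a|^2 = (-0.3)^2 + 0.3^2 = 0.18; |1 - conj(a)*z0|^2 = 0.46^2 + (-0.18)^2 = 0.244
Step 4: |B_a(0.6)| = sqrt(0.18 / 0.244) = sqrt(0.737705)
Step 5: = 0.8589

0.8589


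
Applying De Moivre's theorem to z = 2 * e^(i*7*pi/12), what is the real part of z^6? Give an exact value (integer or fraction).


Step 1: By De Moivre's theorem, z^6 = 2^6 * e^(i*6*7*pi/12) = 64 * (cos(7*pi/2) + i*sin(7*pi/2))
Step 2: |z|^6 = 2^6 = 64
Step 3: Reduce the angle mod 2*pi: 7*pi/2 - 2*pi = 3*pi/2
Step 4: cos(3*pi/2) = 0
Step 5: Re(z^6) = 64 * 0 = 0

0


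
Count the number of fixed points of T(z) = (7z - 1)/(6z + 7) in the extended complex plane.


Step 1: Fixed points satisfy T(z) = z
Step 2: 6z^2 + 1 = 0
Step 3: Discriminant = 0^2 - 4*6*1 = -24
Step 4: Number of fixed points = 2

2


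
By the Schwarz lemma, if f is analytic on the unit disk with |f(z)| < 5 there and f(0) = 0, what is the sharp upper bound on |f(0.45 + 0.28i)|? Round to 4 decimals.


Step 1: g = f/5 maps D -> D with g(0) = 0, so by the Schwarz lemma |g(z)| <= |z|, i.e. |f(z)| <= 5|z|; this is sharp (f(z) = 5z).
Step 2: |z0|^2 = 0.45^2 + 0.28^2 = 0.2809
Step 3: |z0| = sqrt(0.2809) = 0.53
Step 4: Best bound = 5 * |z0| = 5 * 0.53 = 2.65

2.65


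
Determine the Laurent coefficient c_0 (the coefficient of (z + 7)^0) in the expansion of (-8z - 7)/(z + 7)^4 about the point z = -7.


Step 1: Write the numerator in powers of (z + 7): -8z - 7 = -8(z + 7) + (-8*(-7) - 7) = -8(z + 7) + 49
Step 2: Divide by (z + 7)^4: f(z) = 49(z + 7)^(-4) - 8(z + 7)^(-3)
Step 3: This finite sum is the Laurent series of f about z = -7.
Step 4: Only the powers -4 and -3 appear, so the coefficient of (z + 7)^0 = 0

0


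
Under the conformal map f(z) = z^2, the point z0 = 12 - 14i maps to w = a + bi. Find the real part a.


Step 1: z0 = 12 - 14i
Step 2: z0^2 = 12^2 - (-14)^2 - 336i
Step 3: real part = 144 - 196 = -52

-52


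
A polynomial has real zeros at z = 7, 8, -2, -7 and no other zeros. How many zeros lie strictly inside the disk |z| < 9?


Step 1: Check each root:
  z = 7: |7| = 7 < 9
  z = 8: |8| = 8 < 9
  z = -2: |-2| = 2 < 9
  z = -7: |-7| = 7 < 9
Step 2: Count = 4

4


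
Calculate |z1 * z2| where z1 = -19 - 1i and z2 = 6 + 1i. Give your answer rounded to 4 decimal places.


Step 1: |z1| = sqrt((-19)^2 + (-1)^2) = sqrt(362)
Step 2: |z2| = sqrt(6^2 + 1^2) = sqrt(37)
Step 3: |z1*z2| = |z1|*|z2| = sqrt(362) * sqrt(37) = sqrt(362 * 37) = sqrt(13394)
Step 4: = 115.7325

115.7325


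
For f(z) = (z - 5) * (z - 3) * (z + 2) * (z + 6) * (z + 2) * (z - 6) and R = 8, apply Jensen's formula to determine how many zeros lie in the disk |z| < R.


Jensen's formula: (1/2pi)*integral log|f(Re^it)|dt = log|f(0)| + sum_{|a_k|<R} log(R/|a_k|)
Step 1: f(0) = (-5) * (-3) * 2 * 6 * 2 * (-6) = -2160
Step 2: log|f(0)| = log|5| + log|3| + log|-2| + log|-6| + log|-2| + log|6| = 7.6779
Step 3: Zeros inside |z| < 8: 5, 3, -2, -6, -2, 6
Step 4: Jensen sum = log(8/5) + log(8/3) + log(8/2) + log(8/6) + log(8/2) + log(8/6) = 4.7988
Step 5: n(R) = number of terms in the Jensen sum = count of zeros inside |z| < 8 = 6

6


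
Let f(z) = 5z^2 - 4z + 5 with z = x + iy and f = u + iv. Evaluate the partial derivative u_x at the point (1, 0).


Step 1: f(z) = 5(x+iy)^2 - 4(x+iy) + 5
Step 2: u = 5(x^2 - y^2) - 4x + 5
Step 3: u_x = 10x - 4
Step 4: At (1, 0): u_x = 10 - 4 = 6

6


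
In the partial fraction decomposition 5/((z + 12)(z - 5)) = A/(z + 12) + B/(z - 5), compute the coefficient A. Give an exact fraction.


Step 1: Multiply both sides by (z + 12) and set z = -12
Step 2: A = 5 / (-12 - 5)
Step 3: A = 5 / (-17)
Step 4: A = -5/17

-5/17


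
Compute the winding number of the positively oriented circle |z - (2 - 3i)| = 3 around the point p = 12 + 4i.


Step 1: Center c = (2, -3), radius = 3
Step 2: |p - c|^2 = 10^2 + 7^2 = 149
Step 3: r^2 = 9
Step 4: |p-c| > r so winding number = 0

0


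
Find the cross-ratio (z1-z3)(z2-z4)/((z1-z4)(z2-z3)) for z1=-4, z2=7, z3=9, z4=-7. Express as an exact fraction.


Step 1: (z1-z3)(z2-z4) = (-13) * 14 = -182
Step 2: (z1-z4)(z2-z3) = 3 * (-2) = -6
Step 3: Cross-ratio = 182/6 = 91/3

91/3


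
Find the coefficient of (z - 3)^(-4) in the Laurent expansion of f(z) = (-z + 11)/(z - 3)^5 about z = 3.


Step 1: Write the numerator in powers of (z - 3): -z + 11 = -(z - 3) + (-1*3 + 11) = -(z - 3) + 8
Step 2: Divide by (z - 3)^5: f(z) = 8(z - 3)^(-5) - (z - 3)^(-4)
Step 3: This finite sum is the Laurent series of f about z = 3.
Step 4: Coefficient of (z - 3)^(-4) = coefficient of (z - 3) in the re-centred numerator = -1

-1


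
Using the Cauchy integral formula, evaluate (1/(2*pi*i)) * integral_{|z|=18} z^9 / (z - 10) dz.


Step 1: f(z) = z^9, a = 10 is inside |z| = 18
Step 2: By Cauchy integral formula: (1/(2pi*i)) * integral = f(a)
Step 3: f(10) = 10^9 = 1000000000

1000000000


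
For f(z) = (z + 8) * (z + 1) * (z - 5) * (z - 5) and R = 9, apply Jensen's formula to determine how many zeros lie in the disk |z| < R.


Jensen's formula: (1/2pi)*integral log|f(Re^it)|dt = log|f(0)| + sum_{|a_k|<R} log(R/|a_k|)
Step 1: f(0) = 8 * 1 * (-5) * (-5) = 200
Step 2: log|f(0)| = log|-8| + log|-1| + log|5| + log|5| = 5.2983
Step 3: Zeros inside |z| < 9: -8, -1, 5, 5
Step 4: Jensen sum = log(9/8) + log(9/1) + log(9/5) + log(9/5) = 3.4906
Step 5: n(R) = number of terms in the Jensen sum = count of zeros inside |z| < 9 = 4

4


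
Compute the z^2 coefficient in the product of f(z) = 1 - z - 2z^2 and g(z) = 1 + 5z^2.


Step 1: z^2 term in f*g comes from: (1)*(5z^2) + (-z)*(0) + (-2z^2)*(1)
Step 2: = 5 + 0 - 2
Step 3: = 3

3


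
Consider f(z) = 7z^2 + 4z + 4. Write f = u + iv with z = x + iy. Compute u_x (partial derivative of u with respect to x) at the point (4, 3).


Step 1: f(z) = 7(x+iy)^2 + 4(x+iy) + 4
Step 2: u = 7(x^2 - y^2) + 4x + 4
Step 3: u_x = 14x + 4
Step 4: At (4, 3): u_x = 56 + 4 = 60

60


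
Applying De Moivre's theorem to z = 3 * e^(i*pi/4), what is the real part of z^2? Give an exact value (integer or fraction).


Step 1: By De Moivre's theorem, z^2 = 3^2 * e^(i*2*pi/4) = 9 * (cos(pi/2) + i*sin(pi/2))
Step 2: |z|^2 = 3^2 = 9
Step 3: The angle pi/2 already lies in [0, 2*pi)
Step 4: cos(pi/2) = 0
Step 5: Re(z^2) = 9 * 0 = 0

0


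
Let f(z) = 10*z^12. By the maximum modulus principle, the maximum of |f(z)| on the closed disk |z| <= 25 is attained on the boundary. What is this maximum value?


Step 1: On |z| = 25, |f(z)| = 10 * |z|^12 = 10 * 25^12
Step 2: By maximum modulus principle, maximum is on boundary.
Step 3: Maximum = 10 * 59604644775390625 = 596046447753906250

596046447753906250


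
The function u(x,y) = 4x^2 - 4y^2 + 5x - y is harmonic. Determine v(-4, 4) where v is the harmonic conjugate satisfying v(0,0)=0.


Step 1: v_x = -u_y = 8y + 1
Step 2: v_y = u_x = 8x + 5
Step 3: v = 8xy + x + 5y + C
Step 4: v(0,0) = 0 => C = 0
Step 5: v(-4, 4) = -112

-112


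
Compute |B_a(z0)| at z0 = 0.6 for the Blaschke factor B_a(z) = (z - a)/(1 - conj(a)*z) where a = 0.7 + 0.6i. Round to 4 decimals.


Step 1: Numerator z0 - a = 0.6 - (0.7 + 0.6i) = -0.1 - 0.6i
Step 2: Denominator 1 - conj(a)*z0 = 1 - (0.7 - 0.6i)*0.6 = 0.58 + 0.36i
Step 3: |z0 - a|^2 = (-0.1)^2 + (-0.6)^2 = 0.37; |1 - conj(a)*z0|^2 = 0.58^2 + 0.36^2 = 0.466
Step 4: |B_a(0.6)| = sqrt(0.37 / 0.466) = sqrt(0.793991)
Step 5: = 0.8911

0.8911


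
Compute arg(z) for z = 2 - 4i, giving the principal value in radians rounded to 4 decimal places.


Step 1: z = 2 - 4i
Step 2: arg(z) = atan2(-4, 2)
Step 3: arg(z) = -1.1071

-1.1071


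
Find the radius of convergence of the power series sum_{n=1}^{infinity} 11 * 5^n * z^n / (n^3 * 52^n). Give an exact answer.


Step 1: General term a_n = 11 * 5^n / (n^3 * 52^n)
Step 2: By the root test, |a_n|^(1/n) = 11^(1/n) * 5 / (n^(3/n) * 52) -> 5/52 as n -> infinity (since 11^(1/n) -> 1 and n^(3/n) -> 1)
Step 3: R = 1/lim|a_n|^(1/n) = 52/5

52/5


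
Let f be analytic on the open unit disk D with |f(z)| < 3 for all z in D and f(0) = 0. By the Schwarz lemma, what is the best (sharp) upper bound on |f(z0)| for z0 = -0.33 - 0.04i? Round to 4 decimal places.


Step 1: g = f/3 maps D -> D with g(0) = 0, so by the Schwarz lemma |g(z)| <= |z|, i.e. |f(z)| <= 3|z|; this is sharp (f(z) = 3z).
Step 2: |z0|^2 = (-0.33)^2 + (-0.04)^2 = 0.1105
Step 3: |z0| = sqrt(0.1105) = 0.332415
Step 4: Best bound = 3 * |z0| = 3 * 0.332415 = 0.9972

0.9972


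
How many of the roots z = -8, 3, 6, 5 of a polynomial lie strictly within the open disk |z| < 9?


Step 1: Check each root:
  z = -8: |-8| = 8 < 9
  z = 3: |3| = 3 < 9
  z = 6: |6| = 6 < 9
  z = 5: |5| = 5 < 9
Step 2: Count = 4

4


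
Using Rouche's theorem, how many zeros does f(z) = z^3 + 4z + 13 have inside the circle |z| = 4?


Step 1: On |z| = 4 the three terms have sizes |z^3| = 4^3 = 64, |4z| = 4*4 = 16, |13| = 13
Step 2: The dominant term is g(z) = z^3; let h(z) = 4z + 13 so f = g + h
Step 3: On |z| = 4: |g| = 64 and |h| <= 16 + 13 = 29
Step 4: Since 64 > 29, |h| < |g| on |z| = 4, so by Rouche f has the same number of zeros as g inside |z| < 4
Step 5: g(z) = z^3 has 3 zeros (all at the origin) inside |z| < 4. Answer = 3

3


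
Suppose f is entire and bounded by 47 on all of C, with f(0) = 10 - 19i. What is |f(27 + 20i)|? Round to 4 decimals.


Step 1: By Liouville's theorem, a bounded entire function is constant.
Step 2: f(z) = f(0) = 10 - 19i for all z.
Step 3: |f(w)| = |10 - 19i| = sqrt(100 + 361)
Step 4: = 21.4709

21.4709


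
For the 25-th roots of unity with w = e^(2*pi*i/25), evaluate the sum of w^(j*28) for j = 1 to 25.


Step 1: The sum sum_{j=1}^{n} w^(k*j) equals n if n | k, else 0.
Step 2: Here n = 25, k = 28
Step 3: Does n divide k? 25 | 28 -> False
Step 4: Sum = 0

0


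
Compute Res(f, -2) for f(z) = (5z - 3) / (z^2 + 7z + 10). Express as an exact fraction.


Step 1: Q(z) = z^2 + 7z + 10 = (z + 2)(z + 5)
Step 2: Q'(z) = 2z + 7
Step 3: Q'(-2) = 3, P(-2) = -13
Step 4: Res = P(-2)/Q'(-2) = -13/3 = -13/3

-13/3


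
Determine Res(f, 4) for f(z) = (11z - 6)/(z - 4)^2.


Step 1: Pole of order 2 at z = 4
Step 2: Res = lim d/dz [(z - 4)^2 * f(z)] as z -> 4
Step 3: (z - 4)^2 * f(z) = 11z - 6
Step 4: d/dz[11z - 6] = 11

11


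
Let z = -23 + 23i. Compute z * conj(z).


Step 1: conj(z) = -23 - 23i
Step 2: z * conj(z) = (-23)^2 + 23^2
Step 3: = 529 + 529 = 1058

1058


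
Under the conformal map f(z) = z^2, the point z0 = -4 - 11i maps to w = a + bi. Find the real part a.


Step 1: z0 = -4 - 11i
Step 2: z0^2 = (-4)^2 - (-11)^2 + 88i
Step 3: real part = 16 - 121 = -105

-105


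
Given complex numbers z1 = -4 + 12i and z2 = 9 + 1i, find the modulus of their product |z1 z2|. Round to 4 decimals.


Step 1: |z1| = sqrt((-4)^2 + 12^2) = sqrt(160)
Step 2: |z2| = sqrt(9^2 + 1^2) = sqrt(82)
Step 3: |z1*z2| = |z1|*|z2| = sqrt(160) * sqrt(82) = sqrt(160 * 82) = sqrt(13120)
Step 4: = 114.5426

114.5426


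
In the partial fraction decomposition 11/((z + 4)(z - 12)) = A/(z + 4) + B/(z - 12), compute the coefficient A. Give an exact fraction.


Step 1: Multiply both sides by (z + 4) and set z = -4
Step 2: A = 11 / (-4 - 12)
Step 3: A = 11 / (-16)
Step 4: A = -11/16

-11/16


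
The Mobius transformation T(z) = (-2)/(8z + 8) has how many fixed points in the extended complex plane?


Step 1: Fixed points satisfy T(z) = z
Step 2: 8z^2 + 8z + 2 = 0
Step 3: Discriminant = 8^2 - 4*8*2 = 0
Step 4: Number of fixed points = 1

1


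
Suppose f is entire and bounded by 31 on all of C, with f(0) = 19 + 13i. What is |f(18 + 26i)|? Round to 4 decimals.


Step 1: By Liouville's theorem, a bounded entire function is constant.
Step 2: f(z) = f(0) = 19 + 13i for all z.
Step 3: |f(w)| = |19 + 13i| = sqrt(361 + 169)
Step 4: = 23.0217

23.0217


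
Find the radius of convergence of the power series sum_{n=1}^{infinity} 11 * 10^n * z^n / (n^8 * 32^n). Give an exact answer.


Step 1: General term a_n = 11 * 10^n / (n^8 * 32^n)
Step 2: By the root test, |a_n|^(1/n) = 11^(1/n) * 10 / (n^(8/n) * 32) -> 10/32 as n -> infinity (since 11^(1/n) -> 1 and n^(8/n) -> 1)
Step 3: R = 1/lim|a_n|^(1/n) = 32/10 = 16/5

16/5


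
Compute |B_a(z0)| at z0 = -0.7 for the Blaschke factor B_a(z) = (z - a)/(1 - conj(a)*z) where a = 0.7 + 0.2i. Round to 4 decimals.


Step 1: Numerator z0 - a = -0.7 - (0.7 + 0.2i) = -1.4 - 0.2i
Step 2: Denominator 1 - conj(a)*z0 = 1 - (0.7 - 0.2i)*(-0.7) = 1.49 - 0.14i
Step 3: |z0 - a|^2 = (-1.4)^2 + (-0.2)^2 = 2; |1 - conj(a)*z0|^2 = 1.49^2 + (-0.14)^2 = 2.2397
Step 4: |B_a(-0.7)| = sqrt(2 / 2.2397) = sqrt(0.892977)
Step 5: = 0.945

0.945


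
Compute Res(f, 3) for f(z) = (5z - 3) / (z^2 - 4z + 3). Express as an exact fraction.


Step 1: Q(z) = z^2 - 4z + 3 = (z - 3)(z - 1)
Step 2: Q'(z) = 2z - 4
Step 3: Q'(3) = 2, P(3) = 12
Step 4: Res = P(3)/Q'(3) = 12/2 = 6

6


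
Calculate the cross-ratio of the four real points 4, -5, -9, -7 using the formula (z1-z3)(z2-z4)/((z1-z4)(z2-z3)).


Step 1: (z1-z3)(z2-z4) = 13 * 2 = 26
Step 2: (z1-z4)(z2-z3) = 11 * 4 = 44
Step 3: Cross-ratio = 26/44 = 13/22

13/22


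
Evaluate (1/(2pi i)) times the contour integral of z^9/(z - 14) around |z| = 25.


Step 1: f(z) = z^9, a = 14 is inside |z| = 25
Step 2: By Cauchy integral formula: (1/(2pi*i)) * integral = f(a)
Step 3: f(14) = 14^9 = 20661046784

20661046784


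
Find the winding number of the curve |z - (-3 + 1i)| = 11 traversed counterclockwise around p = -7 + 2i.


Step 1: Center c = (-3, 1), radius = 11
Step 2: |p - c|^2 = (-4)^2 + 1^2 = 17
Step 3: r^2 = 121
Step 4: |p-c| < r so winding number = 1

1
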